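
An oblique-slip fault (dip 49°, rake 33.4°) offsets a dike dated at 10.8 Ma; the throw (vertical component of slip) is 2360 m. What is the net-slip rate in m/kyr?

0.526 m/kyr

dip-slip = throw / sin(dip) = 2360 / sin(49°) = 3127 m
net slip = dip-slip / sin(rake) = 3127 / sin(33.4°) = 5681 m
rate = 5681 m / 10.8 Ma = 0.000526 m/yr = 0.526 m/kyr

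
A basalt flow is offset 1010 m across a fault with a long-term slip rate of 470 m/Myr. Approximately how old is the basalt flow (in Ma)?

2.15 Ma

age = offset / rate = 1010 m / (470 m/Myr) = 2.15e+06 yr = 2.15 Ma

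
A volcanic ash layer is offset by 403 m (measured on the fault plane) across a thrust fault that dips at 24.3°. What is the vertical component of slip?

166 m

throw = dip-slip × sin(dip) = 403 m × sin(24.3°) = 166 m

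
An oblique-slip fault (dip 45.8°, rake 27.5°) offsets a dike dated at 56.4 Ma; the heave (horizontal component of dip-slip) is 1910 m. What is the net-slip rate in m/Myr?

dip-slip = heave / cos(dip) = 1910 / cos(45.8°) = 2740 m
net slip = dip-slip / sin(rake) = 2740 / sin(27.5°) = 5933 m
rate = 5933 m / 56.4 Ma = 0.000105 m/yr = 105 m/Myr

105 m/Myr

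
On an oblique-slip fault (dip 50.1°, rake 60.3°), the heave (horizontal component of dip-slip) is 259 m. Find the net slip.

465 m

dip-slip = heave / cos(dip) = 259 / cos(50.1°) = 403.8 m
net slip = dip-slip / sin(rake) = 403.8 / sin(60.3°) = 465 m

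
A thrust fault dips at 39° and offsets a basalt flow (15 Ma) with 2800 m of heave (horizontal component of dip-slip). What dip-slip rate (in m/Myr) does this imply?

240 m/Myr

dip-slip = heave / cos(dip) = 2800 m / cos(39°) = 3603 m
rate = 3603 m / 15 Ma = 0.000240 m/yr = 240 m/Myr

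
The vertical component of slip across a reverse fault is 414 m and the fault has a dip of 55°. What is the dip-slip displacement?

dip-slip = throw / sin(dip) = 414 / sin(55°) = 505 m

505 m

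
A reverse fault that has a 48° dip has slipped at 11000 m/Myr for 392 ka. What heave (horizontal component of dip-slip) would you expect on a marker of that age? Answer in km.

2.89 km

dip-slip = rate × time = 11000 m/Myr × 392 ka = 4312 m
heave = dip-slip × cos(dip) = 4312 × cos(48°) = 2890 m = 2.89 km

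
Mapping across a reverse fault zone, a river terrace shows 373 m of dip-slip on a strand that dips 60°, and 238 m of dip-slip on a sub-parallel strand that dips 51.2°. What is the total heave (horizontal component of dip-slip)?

heave_A = 373 × cos(60°) = 186.5 m
heave_B = 238 × cos(51.2°) = 149.1 m
total = 186.5 + 149.1 = 336 m

336 m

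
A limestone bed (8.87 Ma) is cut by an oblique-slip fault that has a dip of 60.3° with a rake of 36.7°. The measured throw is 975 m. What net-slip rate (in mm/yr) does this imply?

dip-slip = throw / sin(dip) = 975 / sin(60.3°) = 1122 m
net slip = dip-slip / sin(rake) = 1122 / sin(36.7°) = 1878 m
rate = 1878 m / 8.87 Ma = 0.000212 m/yr = 0.212 mm/yr

0.212 mm/yr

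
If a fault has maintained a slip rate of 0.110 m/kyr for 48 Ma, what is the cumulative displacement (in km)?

5.28 km

slip = rate × time = 0.110 m/kyr × 48 Ma = 5280 m = 5.28 km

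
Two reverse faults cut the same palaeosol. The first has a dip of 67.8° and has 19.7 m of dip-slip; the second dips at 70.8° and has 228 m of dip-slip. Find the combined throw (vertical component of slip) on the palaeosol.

234 m

throw_A = 19.7 × sin(67.8°) = 18.24 m
throw_B = 228 × sin(70.8°) = 215.3 m
total = 18.24 + 215.3 = 234 m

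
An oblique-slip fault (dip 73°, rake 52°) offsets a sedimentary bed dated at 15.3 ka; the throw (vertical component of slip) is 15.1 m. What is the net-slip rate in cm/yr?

dip-slip = throw / sin(dip) = 15.1 / sin(73°) = 15.79 m
net slip = dip-slip / sin(rake) = 15.79 / sin(52°) = 20.04 m
rate = 20.04 m / 15.3 ka = 0.00131 m/yr = 0.131 cm/yr

0.131 cm/yr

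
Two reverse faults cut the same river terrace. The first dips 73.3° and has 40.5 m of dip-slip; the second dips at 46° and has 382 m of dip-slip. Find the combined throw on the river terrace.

throw_A = 40.5 × sin(73.3°) = 38.79 m
throw_B = 382 × sin(46°) = 274.8 m
total = 38.79 + 274.8 = 314 m

314 m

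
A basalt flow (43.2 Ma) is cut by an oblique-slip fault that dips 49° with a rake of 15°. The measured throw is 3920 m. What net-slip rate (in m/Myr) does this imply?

465 m/Myr

dip-slip = throw / sin(dip) = 3920 / sin(49°) = 5194 m
net slip = dip-slip / sin(rake) = 5194 / sin(15°) = 20070 m
rate = 20070 m / 43.2 Ma = 0.000465 m/yr = 465 m/Myr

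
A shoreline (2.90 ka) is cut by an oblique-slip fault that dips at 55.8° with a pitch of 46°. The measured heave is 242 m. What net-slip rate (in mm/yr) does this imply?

206 mm/yr

dip-slip = heave / cos(dip) = 242 / cos(55.8°) = 430.5 m
net slip = dip-slip / sin(rake) = 430.5 / sin(46°) = 598.5 m
rate = 598.5 m / 2.90 ka = 0.206 m/yr = 206 mm/yr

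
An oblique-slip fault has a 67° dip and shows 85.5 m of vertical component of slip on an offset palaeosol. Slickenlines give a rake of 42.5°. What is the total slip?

137 m

dip-slip = throw / sin(dip) = 85.5 / sin(67°) = 92.88 m
net slip = dip-slip / sin(rake) = 92.88 / sin(42.5°) = 137 m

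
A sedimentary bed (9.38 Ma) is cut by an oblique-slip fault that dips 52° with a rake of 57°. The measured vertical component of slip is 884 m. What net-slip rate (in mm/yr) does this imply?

0.143 mm/yr

dip-slip = throw / sin(dip) = 884 / sin(52°) = 1122 m
net slip = dip-slip / sin(rake) = 1122 / sin(57°) = 1338 m
rate = 1338 m / 9.38 Ma = 0.000143 m/yr = 0.143 mm/yr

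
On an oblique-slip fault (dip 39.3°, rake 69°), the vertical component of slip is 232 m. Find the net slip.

dip-slip = throw / sin(dip) = 232 / sin(39.3°) = 366.3 m
net slip = dip-slip / sin(rake) = 366.3 / sin(69°) = 392 m

392 m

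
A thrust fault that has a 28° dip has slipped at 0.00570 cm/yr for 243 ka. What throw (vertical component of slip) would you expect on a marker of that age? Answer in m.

dip-slip = rate × time = 0.00570 cm/yr × 243 ka = 13.85 m
throw = dip-slip × sin(dip) = 13.85 × sin(28°) = 6.50 m

6.50 m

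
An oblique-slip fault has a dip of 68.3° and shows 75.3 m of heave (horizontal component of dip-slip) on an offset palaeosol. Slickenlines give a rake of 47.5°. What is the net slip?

276 m

dip-slip = heave / cos(dip) = 75.3 / cos(68.3°) = 203.7 m
net slip = dip-slip / sin(rake) = 203.7 / sin(47.5°) = 276 m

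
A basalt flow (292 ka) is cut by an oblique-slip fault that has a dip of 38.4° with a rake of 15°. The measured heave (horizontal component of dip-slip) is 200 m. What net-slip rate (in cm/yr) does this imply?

0.338 cm/yr

dip-slip = heave / cos(dip) = 200 / cos(38.4°) = 255.2 m
net slip = dip-slip / sin(rake) = 255.2 / sin(15°) = 986 m
rate = 986 m / 292 ka = 0.00338 m/yr = 0.338 cm/yr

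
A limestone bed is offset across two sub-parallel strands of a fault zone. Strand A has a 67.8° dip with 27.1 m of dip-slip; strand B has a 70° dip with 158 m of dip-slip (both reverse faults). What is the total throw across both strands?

174 m

throw_A = 27.1 × sin(67.8°) = 25.09 m
throw_B = 158 × sin(70°) = 148.5 m
total = 25.09 + 148.5 = 174 m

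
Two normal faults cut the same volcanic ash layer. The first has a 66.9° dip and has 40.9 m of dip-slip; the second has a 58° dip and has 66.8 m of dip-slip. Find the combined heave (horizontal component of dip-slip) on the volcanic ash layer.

heave_A = 40.9 × cos(66.9°) = 16.05 m
heave_B = 66.8 × cos(58°) = 35.40 m
total = 16.05 + 35.40 = 51.4 m

51.4 m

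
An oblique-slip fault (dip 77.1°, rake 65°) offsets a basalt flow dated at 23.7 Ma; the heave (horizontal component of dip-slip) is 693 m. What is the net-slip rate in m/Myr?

145 m/Myr

dip-slip = heave / cos(dip) = 693 / cos(77.1°) = 3104 m
net slip = dip-slip / sin(rake) = 3104 / sin(65°) = 3425 m
rate = 3425 m / 23.7 Ma = 0.000145 m/yr = 145 m/Myr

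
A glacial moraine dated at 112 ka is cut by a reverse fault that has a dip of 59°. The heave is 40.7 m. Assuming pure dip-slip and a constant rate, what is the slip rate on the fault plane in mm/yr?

0.706 mm/yr

dip-slip = heave / cos(dip) = 40.7 m / cos(59°) = 79.02 m
rate = 79.02 m / 112 ka = 0.000706 m/yr = 0.706 mm/yr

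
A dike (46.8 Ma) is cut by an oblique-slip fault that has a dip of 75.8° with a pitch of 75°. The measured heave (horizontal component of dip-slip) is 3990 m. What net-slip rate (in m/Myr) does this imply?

360 m/Myr

dip-slip = heave / cos(dip) = 3990 / cos(75.8°) = 16270 m
net slip = dip-slip / sin(rake) = 16270 / sin(75°) = 16840 m
rate = 16840 m / 46.8 Ma = 0.000360 m/yr = 360 m/Myr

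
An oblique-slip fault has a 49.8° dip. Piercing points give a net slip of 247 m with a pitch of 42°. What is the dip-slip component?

dip-slip = net slip × sin(rake) = 247 m × sin(42°) = 165 m

165 m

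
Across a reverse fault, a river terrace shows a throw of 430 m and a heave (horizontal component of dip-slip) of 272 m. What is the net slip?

net slip = √(throw² + heave²) = √(430² + 272²) = 509 m

509 m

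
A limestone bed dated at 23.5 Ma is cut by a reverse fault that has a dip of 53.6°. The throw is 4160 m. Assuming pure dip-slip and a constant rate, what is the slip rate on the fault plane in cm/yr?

dip-slip = throw / sin(dip) = 4160 m / sin(53.6°) = 5168 m
rate = 5168 m / 23.5 Ma = 0.000220 m/yr = 0.0220 cm/yr

0.0220 cm/yr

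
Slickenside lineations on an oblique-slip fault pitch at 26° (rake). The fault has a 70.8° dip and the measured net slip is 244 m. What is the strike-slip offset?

219 m

strike-slip = net slip × cos(rake) = 244 m × cos(26°) = 219 m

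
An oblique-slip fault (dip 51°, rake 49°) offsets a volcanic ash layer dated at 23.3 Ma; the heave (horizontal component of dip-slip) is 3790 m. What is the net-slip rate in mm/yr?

dip-slip = heave / cos(dip) = 3790 / cos(51°) = 6022 m
net slip = dip-slip / sin(rake) = 6022 / sin(49°) = 7980 m
rate = 7980 m / 23.3 Ma = 0.000342 m/yr = 0.342 mm/yr

0.342 mm/yr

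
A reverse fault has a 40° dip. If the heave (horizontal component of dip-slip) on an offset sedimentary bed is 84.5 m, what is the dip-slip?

110 m

dip-slip = heave / cos(dip) = 84.5 / cos(40°) = 110 m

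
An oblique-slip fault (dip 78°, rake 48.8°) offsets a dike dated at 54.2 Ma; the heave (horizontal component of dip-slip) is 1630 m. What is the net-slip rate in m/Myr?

dip-slip = heave / cos(dip) = 1630 / cos(78°) = 7840 m
net slip = dip-slip / sin(rake) = 7840 / sin(48.8°) = 10420 m
rate = 10420 m / 54.2 Ma = 0.000192 m/yr = 192 m/Myr

192 m/Myr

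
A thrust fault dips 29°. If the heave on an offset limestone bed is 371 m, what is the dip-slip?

424 m

dip-slip = heave / cos(dip) = 371 / cos(29°) = 424 m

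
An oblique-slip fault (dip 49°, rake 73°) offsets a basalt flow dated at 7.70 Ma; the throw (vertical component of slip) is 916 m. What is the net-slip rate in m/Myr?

165 m/Myr

dip-slip = throw / sin(dip) = 916 / sin(49°) = 1214 m
net slip = dip-slip / sin(rake) = 1214 / sin(73°) = 1269 m
rate = 1269 m / 7.70 Ma = 0.000165 m/yr = 165 m/Myr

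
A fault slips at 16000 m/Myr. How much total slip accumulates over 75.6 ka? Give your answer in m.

1210 m

slip = rate × time = 16000 m/Myr × 75.6 ka = 1210 m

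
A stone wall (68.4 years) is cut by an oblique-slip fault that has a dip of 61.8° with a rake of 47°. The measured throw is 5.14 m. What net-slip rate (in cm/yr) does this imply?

11.7 cm/yr

dip-slip = throw / sin(dip) = 5.14 / sin(61.8°) = 5.832 m
net slip = dip-slip / sin(rake) = 5.832 / sin(47°) = 7.975 m
rate = 7.975 m / 68.4 years = 0.117 m/yr = 11.7 cm/yr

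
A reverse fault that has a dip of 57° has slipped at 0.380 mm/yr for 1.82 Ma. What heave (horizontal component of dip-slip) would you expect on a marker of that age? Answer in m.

dip-slip = rate × time = 0.380 mm/yr × 1.82 Ma = 691.6 m
heave = dip-slip × cos(dip) = 691.6 × cos(57°) = 377 m

377 m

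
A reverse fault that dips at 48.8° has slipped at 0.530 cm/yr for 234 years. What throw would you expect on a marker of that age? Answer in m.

0.933 m

dip-slip = rate × time = 0.530 cm/yr × 234 years = 1.240 m
throw = dip-slip × sin(dip) = 1.240 × sin(48.8°) = 0.933 m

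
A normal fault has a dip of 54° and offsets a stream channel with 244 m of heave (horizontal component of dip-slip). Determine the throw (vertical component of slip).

336 m

throw = heave × tan(dip) = 244 × tan(54°) = 336 m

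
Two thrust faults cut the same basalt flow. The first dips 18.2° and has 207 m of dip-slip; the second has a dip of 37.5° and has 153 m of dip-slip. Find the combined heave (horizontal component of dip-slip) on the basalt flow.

heave_A = 207 × cos(18.2°) = 196.6 m
heave_B = 153 × cos(37.5°) = 121.4 m
total = 196.6 + 121.4 = 318 m

318 m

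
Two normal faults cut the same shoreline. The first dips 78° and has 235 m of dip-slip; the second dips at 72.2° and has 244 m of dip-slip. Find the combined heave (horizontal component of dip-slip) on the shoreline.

123 m

heave_A = 235 × cos(78°) = 48.86 m
heave_B = 244 × cos(72.2°) = 74.59 m
total = 48.86 + 74.59 = 123 m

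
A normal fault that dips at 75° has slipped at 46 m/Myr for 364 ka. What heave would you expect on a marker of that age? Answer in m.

dip-slip = rate × time = 46 m/Myr × 364 ka = 16.74 m
heave = dip-slip × cos(dip) = 16.74 × cos(75°) = 4.33 m

4.33 m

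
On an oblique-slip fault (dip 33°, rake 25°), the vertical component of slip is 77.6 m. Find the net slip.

337 m

dip-slip = throw / sin(dip) = 77.6 / sin(33°) = 142.5 m
net slip = dip-slip / sin(rake) = 142.5 / sin(25°) = 337 m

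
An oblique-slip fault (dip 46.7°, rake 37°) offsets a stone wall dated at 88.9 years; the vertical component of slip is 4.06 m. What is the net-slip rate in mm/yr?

104 mm/yr

dip-slip = throw / sin(dip) = 4.06 / sin(46.7°) = 5.579 m
net slip = dip-slip / sin(rake) = 5.579 / sin(37°) = 9.270 m
rate = 9.270 m / 88.9 years = 0.104 m/yr = 104 mm/yr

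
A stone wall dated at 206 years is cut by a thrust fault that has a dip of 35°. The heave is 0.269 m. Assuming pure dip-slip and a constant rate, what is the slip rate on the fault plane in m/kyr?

dip-slip = heave / cos(dip) = 0.269 m / cos(35°) = 0.3284 m
rate = 0.3284 m / 206 years = 0.00159 m/yr = 1.59 m/kyr

1.59 m/kyr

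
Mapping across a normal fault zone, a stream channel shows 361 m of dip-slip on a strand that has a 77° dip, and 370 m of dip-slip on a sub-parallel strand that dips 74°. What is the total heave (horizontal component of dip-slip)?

183 m

heave_A = 361 × cos(77°) = 81.21 m
heave_B = 370 × cos(74°) = 102 m
total = 81.21 + 102 = 183 m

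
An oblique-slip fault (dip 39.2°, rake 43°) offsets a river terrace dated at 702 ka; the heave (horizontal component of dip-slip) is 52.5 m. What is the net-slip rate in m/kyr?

0.142 m/kyr

dip-slip = heave / cos(dip) = 52.5 / cos(39.2°) = 67.75 m
net slip = dip-slip / sin(rake) = 67.75 / sin(43°) = 99.34 m
rate = 99.34 m / 702 ka = 0.000142 m/yr = 0.142 m/kyr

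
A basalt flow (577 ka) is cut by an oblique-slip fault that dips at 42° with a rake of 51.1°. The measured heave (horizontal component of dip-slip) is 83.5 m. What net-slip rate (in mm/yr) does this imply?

0.250 mm/yr

dip-slip = heave / cos(dip) = 83.5 / cos(42°) = 112.4 m
net slip = dip-slip / sin(rake) = 112.4 / sin(51.1°) = 144.4 m
rate = 144.4 m / 577 ka = 0.000250 m/yr = 0.250 mm/yr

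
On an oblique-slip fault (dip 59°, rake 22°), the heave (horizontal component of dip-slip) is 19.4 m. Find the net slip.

dip-slip = heave / cos(dip) = 19.4 / cos(59°) = 37.67 m
net slip = dip-slip / sin(rake) = 37.67 / sin(22°) = 101 m

101 m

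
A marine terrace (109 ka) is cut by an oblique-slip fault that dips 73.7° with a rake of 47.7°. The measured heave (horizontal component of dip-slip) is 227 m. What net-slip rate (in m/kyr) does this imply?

dip-slip = heave / cos(dip) = 227 / cos(73.7°) = 808.8 m
net slip = dip-slip / sin(rake) = 808.8 / sin(47.7°) = 1094 m
rate = 1094 m / 109 ka = 0.0100 m/yr = 10 m/kyr

10 m/kyr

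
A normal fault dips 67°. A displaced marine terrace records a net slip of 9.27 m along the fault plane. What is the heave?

heave = dip-slip × cos(dip) = 9.27 m × cos(67°) = 3.62 m

3.62 m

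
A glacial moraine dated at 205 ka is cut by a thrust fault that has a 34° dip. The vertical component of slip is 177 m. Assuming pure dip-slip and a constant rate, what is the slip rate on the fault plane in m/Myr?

dip-slip = throw / sin(dip) = 177 m / sin(34°) = 316.5 m
rate = 316.5 m / 205 ka = 0.00154 m/yr = 1540 m/Myr

1540 m/Myr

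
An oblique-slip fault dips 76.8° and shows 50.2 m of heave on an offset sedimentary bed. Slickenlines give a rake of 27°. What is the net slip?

dip-slip = heave / cos(dip) = 50.2 / cos(76.8°) = 219.8 m
net slip = dip-slip / sin(rake) = 219.8 / sin(27°) = 484 m

484 m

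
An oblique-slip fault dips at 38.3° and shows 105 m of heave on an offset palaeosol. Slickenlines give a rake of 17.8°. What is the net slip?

438 m

dip-slip = heave / cos(dip) = 105 / cos(38.3°) = 133.8 m
net slip = dip-slip / sin(rake) = 133.8 / sin(17.8°) = 438 m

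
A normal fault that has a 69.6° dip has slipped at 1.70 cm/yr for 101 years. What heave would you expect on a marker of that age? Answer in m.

0.598 m

dip-slip = rate × time = 1.70 cm/yr × 101 years = 1.717 m
heave = dip-slip × cos(dip) = 1.717 × cos(69.6°) = 0.598 m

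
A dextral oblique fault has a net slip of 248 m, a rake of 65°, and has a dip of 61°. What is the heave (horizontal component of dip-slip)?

dip-slip = net slip × sin(rake) = 248 m × sin(65°) = 224.8 m
heave = dip-slip × cos(dip) = 224.8 × cos(61°) = 109 m

109 m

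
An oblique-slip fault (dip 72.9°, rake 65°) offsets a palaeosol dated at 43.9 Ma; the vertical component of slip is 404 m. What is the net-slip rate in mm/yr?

0.0106 mm/yr

dip-slip = throw / sin(dip) = 404 / sin(72.9°) = 422.7 m
net slip = dip-slip / sin(rake) = 422.7 / sin(65°) = 466.4 m
rate = 466.4 m / 43.9 Ma = 0.0000106 m/yr = 0.0106 mm/yr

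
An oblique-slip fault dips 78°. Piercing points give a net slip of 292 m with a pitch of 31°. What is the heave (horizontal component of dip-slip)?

31.3 m

dip-slip = net slip × sin(rake) = 292 m × sin(31°) = 150.4 m
heave = dip-slip × cos(dip) = 150.4 × cos(78°) = 31.3 m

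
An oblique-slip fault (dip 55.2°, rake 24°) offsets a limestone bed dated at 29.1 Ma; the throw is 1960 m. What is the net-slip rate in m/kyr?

0.202 m/kyr

dip-slip = throw / sin(dip) = 1960 / sin(55.2°) = 2387 m
net slip = dip-slip / sin(rake) = 2387 / sin(24°) = 5868 m
rate = 5868 m / 29.1 Ma = 0.000202 m/yr = 0.202 m/kyr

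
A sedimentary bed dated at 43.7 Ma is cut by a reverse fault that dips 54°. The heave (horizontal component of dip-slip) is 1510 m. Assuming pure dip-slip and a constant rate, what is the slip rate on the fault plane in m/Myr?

58.8 m/Myr

dip-slip = heave / cos(dip) = 1510 m / cos(54°) = 2569 m
rate = 2569 m / 43.7 Ma = 0.0000588 m/yr = 58.8 m/Myr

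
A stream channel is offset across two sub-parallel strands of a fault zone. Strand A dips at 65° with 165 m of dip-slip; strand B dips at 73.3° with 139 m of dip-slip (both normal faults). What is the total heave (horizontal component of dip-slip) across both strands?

110 m

heave_A = 165 × cos(65°) = 69.73 m
heave_B = 139 × cos(73.3°) = 39.94 m
total = 69.73 + 39.94 = 110 m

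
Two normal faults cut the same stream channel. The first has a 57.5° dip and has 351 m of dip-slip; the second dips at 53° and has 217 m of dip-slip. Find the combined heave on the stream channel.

heave_A = 351 × cos(57.5°) = 188.6 m
heave_B = 217 × cos(53°) = 130.6 m
total = 188.6 + 130.6 = 319 m

319 m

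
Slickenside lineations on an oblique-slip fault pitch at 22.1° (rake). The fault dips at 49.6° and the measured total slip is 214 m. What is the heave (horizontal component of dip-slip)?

dip-slip = net slip × sin(rake) = 214 m × sin(22.1°) = 80.51 m
heave = dip-slip × cos(dip) = 80.51 × cos(49.6°) = 52.2 m

52.2 m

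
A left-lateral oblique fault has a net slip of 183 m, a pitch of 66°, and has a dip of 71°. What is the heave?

54.4 m

dip-slip = net slip × sin(rake) = 183 m × sin(66°) = 167.2 m
heave = dip-slip × cos(dip) = 167.2 × cos(71°) = 54.4 m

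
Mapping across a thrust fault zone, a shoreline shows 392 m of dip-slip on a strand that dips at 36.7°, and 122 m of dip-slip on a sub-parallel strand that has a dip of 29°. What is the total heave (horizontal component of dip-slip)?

421 m

heave_A = 392 × cos(36.7°) = 314.3 m
heave_B = 122 × cos(29°) = 106.7 m
total = 314.3 + 106.7 = 421 m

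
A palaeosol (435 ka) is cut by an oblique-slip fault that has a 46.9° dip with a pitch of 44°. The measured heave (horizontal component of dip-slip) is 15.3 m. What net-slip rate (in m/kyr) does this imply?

dip-slip = heave / cos(dip) = 15.3 / cos(46.9°) = 22.39 m
net slip = dip-slip / sin(rake) = 22.39 / sin(44°) = 32.23 m
rate = 32.23 m / 435 ka = 0.0000741 m/yr = 0.0741 m/kyr

0.0741 m/kyr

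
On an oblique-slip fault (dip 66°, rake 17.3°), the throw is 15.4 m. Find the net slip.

56.7 m

dip-slip = throw / sin(dip) = 15.4 / sin(66°) = 16.86 m
net slip = dip-slip / sin(rake) = 16.86 / sin(17.3°) = 56.7 m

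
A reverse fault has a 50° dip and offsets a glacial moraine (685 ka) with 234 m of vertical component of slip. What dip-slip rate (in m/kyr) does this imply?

0.446 m/kyr

dip-slip = throw / sin(dip) = 234 m / sin(50°) = 305.5 m
rate = 305.5 m / 685 ka = 0.000446 m/yr = 0.446 m/kyr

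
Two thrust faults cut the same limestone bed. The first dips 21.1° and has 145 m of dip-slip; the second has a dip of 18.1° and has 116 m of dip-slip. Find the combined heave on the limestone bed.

246 m

heave_A = 145 × cos(21.1°) = 135.3 m
heave_B = 116 × cos(18.1°) = 110.3 m
total = 135.3 + 110.3 = 246 m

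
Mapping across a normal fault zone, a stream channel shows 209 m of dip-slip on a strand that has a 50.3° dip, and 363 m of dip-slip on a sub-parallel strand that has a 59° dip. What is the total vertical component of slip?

472 m

throw_A = 209 × sin(50.3°) = 160.8 m
throw_B = 363 × sin(59°) = 311.2 m
total = 160.8 + 311.2 = 472 m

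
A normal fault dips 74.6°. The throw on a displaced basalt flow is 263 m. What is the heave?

72.4 m

heave = throw / tan(dip) = 263 / tan(74.6°) = 72.4 m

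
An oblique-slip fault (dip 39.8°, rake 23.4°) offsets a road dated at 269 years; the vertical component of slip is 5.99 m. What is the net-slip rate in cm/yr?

8.76 cm/yr

dip-slip = throw / sin(dip) = 5.99 / sin(39.8°) = 9.358 m
net slip = dip-slip / sin(rake) = 9.358 / sin(23.4°) = 23.56 m
rate = 23.56 m / 269 years = 0.0876 m/yr = 8.76 cm/yr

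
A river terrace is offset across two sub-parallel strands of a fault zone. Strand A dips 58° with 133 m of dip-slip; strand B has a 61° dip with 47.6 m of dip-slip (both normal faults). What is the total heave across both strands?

93.6 m

heave_A = 133 × cos(58°) = 70.48 m
heave_B = 47.6 × cos(61°) = 23.08 m
total = 70.48 + 23.08 = 93.6 m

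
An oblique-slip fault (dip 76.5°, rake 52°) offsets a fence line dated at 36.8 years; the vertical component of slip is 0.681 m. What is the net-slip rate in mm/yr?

24.2 mm/yr

dip-slip = throw / sin(dip) = 0.681 / sin(76.5°) = 0.7004 m
net slip = dip-slip / sin(rake) = 0.7004 / sin(52°) = 0.8888 m
rate = 0.8888 m / 36.8 years = 0.0242 m/yr = 24.2 mm/yr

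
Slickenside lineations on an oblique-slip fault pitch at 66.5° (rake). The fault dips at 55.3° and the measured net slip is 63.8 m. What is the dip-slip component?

58.5 m

dip-slip = net slip × sin(rake) = 63.8 m × sin(66.5°) = 58.5 m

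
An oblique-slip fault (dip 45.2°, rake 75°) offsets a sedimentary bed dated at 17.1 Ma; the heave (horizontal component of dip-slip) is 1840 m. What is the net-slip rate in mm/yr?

0.158 mm/yr

dip-slip = heave / cos(dip) = 1840 / cos(45.2°) = 2611 m
net slip = dip-slip / sin(rake) = 2611 / sin(75°) = 2703 m
rate = 2703 m / 17.1 Ma = 0.000158 m/yr = 0.158 mm/yr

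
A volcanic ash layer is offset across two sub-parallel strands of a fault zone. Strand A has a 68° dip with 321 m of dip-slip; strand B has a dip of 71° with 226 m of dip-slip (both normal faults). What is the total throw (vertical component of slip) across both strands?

throw_A = 321 × sin(68°) = 297.6 m
throw_B = 226 × sin(71°) = 213.7 m
total = 297.6 + 213.7 = 511 m

511 m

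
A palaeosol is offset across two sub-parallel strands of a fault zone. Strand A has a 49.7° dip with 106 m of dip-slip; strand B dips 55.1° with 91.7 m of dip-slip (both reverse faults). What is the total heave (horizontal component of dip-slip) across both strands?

heave_A = 106 × cos(49.7°) = 68.56 m
heave_B = 91.7 × cos(55.1°) = 52.47 m
total = 68.56 + 52.47 = 121 m

121 m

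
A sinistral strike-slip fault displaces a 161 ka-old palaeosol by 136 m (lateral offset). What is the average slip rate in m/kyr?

0.845 m/kyr

rate = 136 m / 161 ka = 0.000845 m/yr = 0.845 m/kyr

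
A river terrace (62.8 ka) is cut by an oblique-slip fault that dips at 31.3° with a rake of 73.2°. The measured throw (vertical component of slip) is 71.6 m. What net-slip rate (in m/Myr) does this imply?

2290 m/Myr

dip-slip = throw / sin(dip) = 71.6 / sin(31.3°) = 137.8 m
net slip = dip-slip / sin(rake) = 137.8 / sin(73.2°) = 144 m
rate = 144 m / 62.8 ka = 0.00229 m/yr = 2290 m/Myr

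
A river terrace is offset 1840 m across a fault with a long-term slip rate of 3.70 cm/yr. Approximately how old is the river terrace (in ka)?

age = offset / rate = 1840 m / (3.70 cm/yr) = 49700 yr = 49.7 ka

49.7 ka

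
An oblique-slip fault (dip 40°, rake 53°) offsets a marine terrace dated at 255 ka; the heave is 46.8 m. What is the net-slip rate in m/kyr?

dip-slip = heave / cos(dip) = 46.8 / cos(40°) = 61.09 m
net slip = dip-slip / sin(rake) = 61.09 / sin(53°) = 76.50 m
rate = 76.50 m / 255 ka = 0.000300 m/yr = 0.300 m/kyr

0.300 m/kyr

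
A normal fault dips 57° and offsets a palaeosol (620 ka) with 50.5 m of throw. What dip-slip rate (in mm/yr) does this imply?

dip-slip = throw / sin(dip) = 50.5 m / sin(57°) = 60.21 m
rate = 60.21 m / 620 ka = 0.0000971 m/yr = 0.0971 mm/yr

0.0971 mm/yr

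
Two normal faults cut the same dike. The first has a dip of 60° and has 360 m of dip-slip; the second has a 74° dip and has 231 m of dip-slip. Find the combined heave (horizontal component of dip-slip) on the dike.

244 m

heave_A = 360 × cos(60°) = 180 m
heave_B = 231 × cos(74°) = 63.67 m
total = 180 + 63.67 = 244 m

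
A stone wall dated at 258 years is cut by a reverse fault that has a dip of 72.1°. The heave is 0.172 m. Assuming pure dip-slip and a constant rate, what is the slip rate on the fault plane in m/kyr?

dip-slip = heave / cos(dip) = 0.172 m / cos(72.1°) = 0.5596 m
rate = 0.5596 m / 258 years = 0.00217 m/yr = 2.17 m/kyr

2.17 m/kyr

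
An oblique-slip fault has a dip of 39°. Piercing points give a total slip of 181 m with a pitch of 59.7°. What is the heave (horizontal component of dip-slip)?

dip-slip = net slip × sin(rake) = 181 m × sin(59.7°) = 156.3 m
heave = dip-slip × cos(dip) = 156.3 × cos(39°) = 121 m

121 m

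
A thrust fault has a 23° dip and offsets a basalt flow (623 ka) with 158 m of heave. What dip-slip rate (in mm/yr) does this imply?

dip-slip = heave / cos(dip) = 158 m / cos(23°) = 171.6 m
rate = 171.6 m / 623 ka = 0.000276 m/yr = 0.276 mm/yr

0.276 mm/yr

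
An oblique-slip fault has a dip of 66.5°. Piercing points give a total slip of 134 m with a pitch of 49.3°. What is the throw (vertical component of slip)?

93.2 m

dip-slip = net slip × sin(rake) = 134 m × sin(49.3°) = 101.6 m
throw = dip-slip × sin(dip) = 101.6 × sin(66.5°) = 93.2 m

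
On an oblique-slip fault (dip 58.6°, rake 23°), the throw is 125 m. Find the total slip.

375 m

dip-slip = throw / sin(dip) = 125 / sin(58.6°) = 146.4 m
net slip = dip-slip / sin(rake) = 146.4 / sin(23°) = 375 m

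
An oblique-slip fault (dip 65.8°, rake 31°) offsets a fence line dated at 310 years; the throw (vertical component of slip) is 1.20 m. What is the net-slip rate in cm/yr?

0.824 cm/yr

dip-slip = throw / sin(dip) = 1.20 / sin(65.8°) = 1.316 m
net slip = dip-slip / sin(rake) = 1.316 / sin(31°) = 2.554 m
rate = 2.554 m / 310 years = 0.00824 m/yr = 0.824 cm/yr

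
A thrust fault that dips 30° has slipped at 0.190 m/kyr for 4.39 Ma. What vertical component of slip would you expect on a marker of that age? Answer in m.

dip-slip = rate × time = 0.190 m/kyr × 4.39 Ma = 834.1 m
throw = dip-slip × sin(dip) = 834.1 × sin(30°) = 417 m

417 m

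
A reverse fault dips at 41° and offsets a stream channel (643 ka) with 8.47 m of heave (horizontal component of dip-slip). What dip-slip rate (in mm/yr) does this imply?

0.0175 mm/yr

dip-slip = heave / cos(dip) = 8.47 m / cos(41°) = 11.22 m
rate = 11.22 m / 643 ka = 0.0000175 m/yr = 0.0175 mm/yr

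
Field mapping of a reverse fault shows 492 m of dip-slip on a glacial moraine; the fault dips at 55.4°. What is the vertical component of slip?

405 m

throw = dip-slip × sin(dip) = 492 m × sin(55.4°) = 405 m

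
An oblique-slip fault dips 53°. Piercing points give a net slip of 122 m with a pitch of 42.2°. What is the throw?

65.4 m

dip-slip = net slip × sin(rake) = 122 m × sin(42.2°) = 81.95 m
throw = dip-slip × sin(dip) = 81.95 × sin(53°) = 65.4 m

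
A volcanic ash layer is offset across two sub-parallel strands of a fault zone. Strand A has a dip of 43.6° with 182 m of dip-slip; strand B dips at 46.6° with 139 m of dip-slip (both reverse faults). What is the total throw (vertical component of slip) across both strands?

227 m

throw_A = 182 × sin(43.6°) = 125.5 m
throw_B = 139 × sin(46.6°) = 101 m
total = 125.5 + 101 = 227 m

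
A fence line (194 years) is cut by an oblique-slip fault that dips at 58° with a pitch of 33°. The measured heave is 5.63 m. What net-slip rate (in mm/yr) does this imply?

101 mm/yr

dip-slip = heave / cos(dip) = 5.63 / cos(58°) = 10.62 m
net slip = dip-slip / sin(rake) = 10.62 / sin(33°) = 19.51 m
rate = 19.51 m / 194 years = 0.101 m/yr = 101 mm/yr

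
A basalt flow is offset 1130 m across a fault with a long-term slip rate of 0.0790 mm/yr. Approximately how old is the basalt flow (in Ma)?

14.3 Ma

age = offset / rate = 1130 m / (0.0790 mm/yr) = 1.43e+07 yr = 14.3 Ma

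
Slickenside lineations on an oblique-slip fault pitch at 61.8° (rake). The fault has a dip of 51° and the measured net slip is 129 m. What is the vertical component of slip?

dip-slip = net slip × sin(rake) = 129 m × sin(61.8°) = 113.7 m
throw = dip-slip × sin(dip) = 113.7 × sin(51°) = 88.4 m

88.4 m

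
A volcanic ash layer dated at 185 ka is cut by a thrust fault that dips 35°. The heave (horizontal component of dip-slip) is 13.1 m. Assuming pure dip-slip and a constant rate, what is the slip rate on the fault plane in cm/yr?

0.00864 cm/yr

dip-slip = heave / cos(dip) = 13.1 m / cos(35°) = 15.99 m
rate = 15.99 m / 185 ka = 0.0000864 m/yr = 0.00864 cm/yr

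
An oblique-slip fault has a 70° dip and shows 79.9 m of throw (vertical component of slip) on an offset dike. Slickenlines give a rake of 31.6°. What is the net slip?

162 m

dip-slip = throw / sin(dip) = 79.9 / sin(70°) = 85.03 m
net slip = dip-slip / sin(rake) = 85.03 / sin(31.6°) = 162 m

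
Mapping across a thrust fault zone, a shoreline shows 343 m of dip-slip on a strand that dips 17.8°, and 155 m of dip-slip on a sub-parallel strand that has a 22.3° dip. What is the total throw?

throw_A = 343 × sin(17.8°) = 104.9 m
throw_B = 155 × sin(22.3°) = 58.82 m
total = 104.9 + 58.82 = 164 m

164 m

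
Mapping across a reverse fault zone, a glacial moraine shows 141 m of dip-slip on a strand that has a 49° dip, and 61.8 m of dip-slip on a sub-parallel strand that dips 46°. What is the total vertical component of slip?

throw_A = 141 × sin(49°) = 106.4 m
throw_B = 61.8 × sin(46°) = 44.46 m
total = 106.4 + 44.46 = 151 m

151 m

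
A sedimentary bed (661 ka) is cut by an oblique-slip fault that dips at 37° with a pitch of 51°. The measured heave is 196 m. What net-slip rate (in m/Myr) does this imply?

478 m/Myr

dip-slip = heave / cos(dip) = 196 / cos(37°) = 245.4 m
net slip = dip-slip / sin(rake) = 245.4 / sin(51°) = 315.8 m
rate = 315.8 m / 661 ka = 0.000478 m/yr = 478 m/Myr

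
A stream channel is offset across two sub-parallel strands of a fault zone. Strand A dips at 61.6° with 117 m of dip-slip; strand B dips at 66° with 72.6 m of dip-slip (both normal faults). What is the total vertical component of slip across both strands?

throw_A = 117 × sin(61.6°) = 102.9 m
throw_B = 72.6 × sin(66°) = 66.32 m
total = 102.9 + 66.32 = 169 m

169 m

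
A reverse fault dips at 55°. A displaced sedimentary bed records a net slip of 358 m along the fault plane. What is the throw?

293 m

throw = dip-slip × sin(dip) = 358 m × sin(55°) = 293 m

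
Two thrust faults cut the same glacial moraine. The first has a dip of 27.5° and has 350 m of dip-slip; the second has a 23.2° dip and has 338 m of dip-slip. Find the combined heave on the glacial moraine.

heave_A = 350 × cos(27.5°) = 310.5 m
heave_B = 338 × cos(23.2°) = 310.7 m
total = 310.5 + 310.7 = 621 m

621 m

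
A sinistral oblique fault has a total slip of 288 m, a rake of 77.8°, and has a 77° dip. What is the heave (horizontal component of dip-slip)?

63.3 m

dip-slip = net slip × sin(rake) = 288 m × sin(77.8°) = 281.5 m
heave = dip-slip × cos(dip) = 281.5 × cos(77°) = 63.3 m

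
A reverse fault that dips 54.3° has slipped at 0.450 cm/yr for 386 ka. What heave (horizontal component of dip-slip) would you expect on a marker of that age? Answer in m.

1010 m

dip-slip = rate × time = 0.450 cm/yr × 386 ka = 1737 m
heave = dip-slip × cos(dip) = 1737 × cos(54.3°) = 1010 m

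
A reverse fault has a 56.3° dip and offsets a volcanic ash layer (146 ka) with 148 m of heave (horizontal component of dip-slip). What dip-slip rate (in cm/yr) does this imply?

dip-slip = heave / cos(dip) = 148 m / cos(56.3°) = 266.7 m
rate = 266.7 m / 146 ka = 0.00183 m/yr = 0.183 cm/yr

0.183 cm/yr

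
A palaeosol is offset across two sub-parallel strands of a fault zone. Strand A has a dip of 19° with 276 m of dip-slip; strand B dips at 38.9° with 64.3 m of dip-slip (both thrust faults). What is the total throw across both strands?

throw_A = 276 × sin(19°) = 89.86 m
throw_B = 64.3 × sin(38.9°) = 40.38 m
total = 89.86 + 40.38 = 130 m

130 m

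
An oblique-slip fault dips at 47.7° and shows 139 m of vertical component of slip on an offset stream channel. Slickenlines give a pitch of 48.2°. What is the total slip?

252 m

dip-slip = throw / sin(dip) = 139 / sin(47.7°) = 187.9 m
net slip = dip-slip / sin(rake) = 187.9 / sin(48.2°) = 252 m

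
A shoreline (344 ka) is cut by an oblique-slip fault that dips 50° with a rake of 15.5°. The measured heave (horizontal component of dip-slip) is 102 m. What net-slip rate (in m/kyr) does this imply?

1.73 m/kyr

dip-slip = heave / cos(dip) = 102 / cos(50°) = 158.7 m
net slip = dip-slip / sin(rake) = 158.7 / sin(15.5°) = 593.8 m
rate = 593.8 m / 344 ka = 0.00173 m/yr = 1.73 m/kyr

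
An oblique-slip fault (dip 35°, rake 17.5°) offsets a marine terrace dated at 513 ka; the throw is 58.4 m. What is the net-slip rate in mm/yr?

dip-slip = throw / sin(dip) = 58.4 / sin(35°) = 101.8 m
net slip = dip-slip / sin(rake) = 101.8 / sin(17.5°) = 338.6 m
rate = 338.6 m / 513 ka = 0.000660 m/yr = 0.660 mm/yr

0.660 mm/yr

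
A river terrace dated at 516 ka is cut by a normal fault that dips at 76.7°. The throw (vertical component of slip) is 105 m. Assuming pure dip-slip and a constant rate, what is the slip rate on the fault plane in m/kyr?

0.209 m/kyr

dip-slip = throw / sin(dip) = 105 m / sin(76.7°) = 107.9 m
rate = 107.9 m / 516 ka = 0.000209 m/yr = 0.209 m/kyr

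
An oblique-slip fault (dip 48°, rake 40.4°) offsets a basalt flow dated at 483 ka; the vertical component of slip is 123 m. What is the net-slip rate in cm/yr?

0.0529 cm/yr

dip-slip = throw / sin(dip) = 123 / sin(48°) = 165.5 m
net slip = dip-slip / sin(rake) = 165.5 / sin(40.4°) = 255.4 m
rate = 255.4 m / 483 ka = 0.000529 m/yr = 0.0529 cm/yr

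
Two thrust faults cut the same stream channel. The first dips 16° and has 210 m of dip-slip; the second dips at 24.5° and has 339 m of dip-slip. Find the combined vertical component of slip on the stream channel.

throw_A = 210 × sin(16°) = 57.88 m
throw_B = 339 × sin(24.5°) = 140.6 m
total = 57.88 + 140.6 = 198 m

198 m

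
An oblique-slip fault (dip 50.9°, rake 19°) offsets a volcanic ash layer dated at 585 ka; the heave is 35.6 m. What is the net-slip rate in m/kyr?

dip-slip = heave / cos(dip) = 35.6 / cos(50.9°) = 56.45 m
net slip = dip-slip / sin(rake) = 56.45 / sin(19°) = 173.4 m
rate = 173.4 m / 585 ka = 0.000296 m/yr = 0.296 m/kyr

0.296 m/kyr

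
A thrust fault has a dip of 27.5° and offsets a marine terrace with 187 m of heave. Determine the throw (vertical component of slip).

97.3 m

throw = heave × tan(dip) = 187 × tan(27.5°) = 97.3 m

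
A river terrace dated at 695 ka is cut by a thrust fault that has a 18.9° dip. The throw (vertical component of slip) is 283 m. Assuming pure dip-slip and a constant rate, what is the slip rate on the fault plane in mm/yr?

1.26 mm/yr

dip-slip = throw / sin(dip) = 283 m / sin(18.9°) = 873.7 m
rate = 873.7 m / 695 ka = 0.00126 m/yr = 1.26 mm/yr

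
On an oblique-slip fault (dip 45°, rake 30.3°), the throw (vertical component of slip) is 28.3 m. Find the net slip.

dip-slip = throw / sin(dip) = 28.3 / sin(45°) = 40.02 m
net slip = dip-slip / sin(rake) = 40.02 / sin(30.3°) = 79.3 m

79.3 m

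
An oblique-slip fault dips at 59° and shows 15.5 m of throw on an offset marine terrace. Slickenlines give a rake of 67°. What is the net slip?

dip-slip = throw / sin(dip) = 15.5 / sin(59°) = 18.08 m
net slip = dip-slip / sin(rake) = 18.08 / sin(67°) = 19.6 m

19.6 m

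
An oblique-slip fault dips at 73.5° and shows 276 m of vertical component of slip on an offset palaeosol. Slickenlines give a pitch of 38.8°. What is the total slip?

459 m

dip-slip = throw / sin(dip) = 276 / sin(73.5°) = 287.9 m
net slip = dip-slip / sin(rake) = 287.9 / sin(38.8°) = 459 m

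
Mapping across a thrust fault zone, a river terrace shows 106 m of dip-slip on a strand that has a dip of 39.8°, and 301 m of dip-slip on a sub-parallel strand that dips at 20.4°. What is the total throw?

173 m

throw_A = 106 × sin(39.8°) = 67.85 m
throw_B = 301 × sin(20.4°) = 104.9 m
total = 67.85 + 104.9 = 173 m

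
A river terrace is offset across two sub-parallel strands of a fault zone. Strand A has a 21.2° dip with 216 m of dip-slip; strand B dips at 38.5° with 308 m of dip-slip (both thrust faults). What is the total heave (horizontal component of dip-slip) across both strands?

442 m

heave_A = 216 × cos(21.2°) = 201.4 m
heave_B = 308 × cos(38.5°) = 241 m
total = 201.4 + 241 = 442 m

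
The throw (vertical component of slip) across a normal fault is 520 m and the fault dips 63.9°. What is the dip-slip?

dip-slip = throw / sin(dip) = 520 / sin(63.9°) = 579 m

579 m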